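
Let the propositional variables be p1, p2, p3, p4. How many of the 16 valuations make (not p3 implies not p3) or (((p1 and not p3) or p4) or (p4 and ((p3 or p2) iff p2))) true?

16

Initial set: {((not p3 implies not p3) or (((p1 and not p3) or p4) or (p4 and ((p3 or p2) iff p2))))}.
((not p3 implies not p3) or (((p1 and not p3) or p4) or (p4 and ((p3 or p2) iff p2)))): β-rule — branch into (not p3 implies not p3)  //  (((p1 and not p3) or p4) or (p4 and ((p3 or p2) iff p2))).
  branch 1 (add (not p3 implies not p3)):
    (not p3 implies not p3): β-rule — branch into not not p3  //  not p3.
      branch 1.1 (add not not p3):
        ○ open, literals {p3=1}.
      branch 1.2 (add not p3):
        ○ open, literals {p3=0}.
  branch 2 (add (((p1 and not p3) or p4) or (p4 and ((p3 or p2) iff p2)))):
    (((p1 and not p3) or p4) or (p4 and ((p3 or p2) iff p2))): β-rule — branch into ((p1 and not p3) or p4)  //  (p4 and ((p3 or p2) iff p2)).
      branch 2.1 (add ((p1 and not p3) or p4)):
        ((p1 and not p3) or p4): β-rule — branch into (p1 and not p3)  //  p4.
          branch 2.1.1 (add (p1 and not p3)):
            (p1 and not p3): α-rule — add p1, not p3.
            ○ open, literals {p1=1, p3=0}.
          branch 2.1.2 (add p4):
            ○ open, literals {p4=1}.
      branch 2.2 (add (p4 and ((p3 or p2) iff p2))):
        (p4 and ((p3 or p2) iff p2)): α-rule — add p4, ((p3 or p2) iff p2).
        ((p3 or p2) iff p2): β-rule — branch into (p3 or p2), p2  //  not (p3 or p2), not p2.
          branch 2.2.1 (add (p3 or p2), p2):
            (p3 or p2): β-rule — branch into p3  //  p2.
              branch 2.2.1.1 (add p3):
                ○ open, literals {p2=1, p3=1, p4=1}.
              branch 2.2.1.2 (add p2):
                ○ open, literals {p2=1, p4=1}.
          branch 2.2.2 (add not (p3 or p2), not p2):
            not (p3 or p2): α-rule — add not p3, not p2.
            ○ open, literals {p2=0, p3=0, p4=1}.
0 branches closed, 7 open.
Each open branch fixes some atoms; the unmentioned ones are free. Counting distinct full assignments: branch {p3=1} (p1, p2, p4) contributes 8 new; branch {p3=0} (p1, p2, p4) contributes 8 new; branch {p1=1, p3=0} (p2, p4) contributes 0 new; branch {p4=1} (p1, p2, p3) contributes 0 new; branch {p2=1, p3=1, p4=1} (p1) contributes 0 new; branch {p2=1, p4=1} (p1, p3) contributes 0 new; branch {p2=0, p3=0, p4=1} (p1) contributes 0 new. Total: 16.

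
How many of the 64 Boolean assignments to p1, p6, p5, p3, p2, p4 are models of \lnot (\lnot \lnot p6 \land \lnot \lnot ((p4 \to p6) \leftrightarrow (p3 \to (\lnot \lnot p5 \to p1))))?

Initial set: {\lnot (\lnot \lnot p6 \land \lnot \lnot ((p4 \to p6) \leftrightarrow (p3 \to (\lnot \lnot p5 \to p1))))}.
\lnot (\lnot \lnot p6 \land \lnot \lnot ((p4 \to p6) \leftrightarrow (p3 \to (\lnot \lnot p5 \to p1)))): β-rule — branch into \lnot \lnot \lnot p6  //  \lnot \lnot \lnot ((p4 \to p6) \leftrightarrow (p3 \to (\lnot \lnot p5 \to p1))).
  branch 1 (add \lnot \lnot \lnot p6):
    \lnot \lnot \lnot p6: drop double negation, giving \lnot p6.
    ○ open, literals {p6=F}.
  branch 2 (add \lnot \lnot \lnot ((p4 \to p6) \leftrightarrow (p3 \to (\lnot \lnot p5 \to p1)))):
    \lnot \lnot \lnot ((p4 \to p6) \leftrightarrow (p3 \to (\lnot \lnot p5 \to p1))): drop double negation, giving \lnot ((p4 \to p6) \leftrightarrow (p3 \to (\lnot \lnot p5 \to p1))).
    \lnot ((p4 \to p6) \leftrightarrow (p3 \to (\lnot \lnot p5 \to p1))): β-rule — branch into (p4 \to p6), \lnot (p3 \to (\lnot \lnot p5 \to p1))  //  \lnot (p4 \to p6), (p3 \to (\lnot \lnot p5 \to p1)).
      branch 2.1 (add (p4 \to p6), \lnot (p3 \to (\lnot \lnot p5 \to p1))):
        \lnot (p3 \to (\lnot \lnot p5 \to p1)): α-rule — add p3, \lnot (\lnot \lnot p5 \to p1).
        \lnot (\lnot \lnot p5 \to p1): α-rule — add \lnot \lnot p5, \lnot p1.
        \lnot \lnot p5: drop double negation, giving p5.
        (p4 \to p6): β-rule — branch into \lnot p4  //  p6.
          branch 2.1.1 (add \lnot p4):
            ○ open, literals {p1=F, p3=T, p4=F, p5=T}.
          branch 2.1.2 (add p6):
            ○ open, literals {p1=F, p3=T, p5=T, p6=T}.
      branch 2.2 (add \lnot (p4 \to p6), (p3 \to (\lnot \lnot p5 \to p1))):
        \lnot (p4 \to p6): α-rule — add p4, \lnot p6.
        (p3 \to (\lnot \lnot p5 \to p1)): β-rule — branch into \lnot p3  //  (\lnot \lnot p5 \to p1).
          branch 2.2.1 (add \lnot p3):
            ○ open, literals {p3=F, p4=T, p6=F}.
          branch 2.2.2 (add (\lnot \lnot p5 \to p1)):
            (\lnot \lnot p5 \to p1): β-rule — branch into \lnot \lnot \lnot p5  //  p1.
              branch 2.2.2.1 (add \lnot \lnot \lnot p5):
                \lnot \lnot \lnot p5: drop double negation, giving \lnot p5.
                ○ open, literals {p4=T, p5=F, p6=F}.
              branch 2.2.2.2 (add p1):
                ○ open, literals {p1=T, p4=T, p6=F}.
0 branches closed, 6 open.
Each open branch fixes some atoms; the unmentioned ones are free. Counting distinct full assignments: branch {p6=F} (p1, p5, p3, p2, p4) contributes 32 new; branch {p1=F, p3=T, p4=F, p5=T} (p6, p2) contributes 2 new; branch {p1=F, p3=T, p5=T, p6=T} (p2, p4) contributes 2 new; branch {p3=F, p4=T, p6=F} (p1, p5, p2) contributes 0 new; branch {p4=T, p5=F, p6=F} (p1, p3, p2) contributes 0 new; branch {p1=T, p4=T, p6=F} (p5, p3, p2) contributes 0 new. Total: 36.

36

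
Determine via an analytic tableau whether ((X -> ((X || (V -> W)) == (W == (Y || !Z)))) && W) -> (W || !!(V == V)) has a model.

Satisfiable

Initial set: {(((X -> ((X || (V -> W)) == (W == (Y || !Z)))) && W) -> (W || !!(V == V)))}.
(((X -> ((X || (V -> W)) == (W == (Y || !Z)))) && W) -> (W || !!(V == V))): β-rule — branch into !((X -> ((X || (V -> W)) == (W == (Y || !Z)))) && W)  //  (W || !!(V == V)).
  branch 1 (add !((X -> ((X || (V -> W)) == (W == (Y || !Z)))) && W)):
    !((X -> ((X || (V -> W)) == (W == (Y || !Z)))) && W): β-rule — branch into !(X -> ((X || (V -> W)) == (W == (Y || !Z))))  //  !W.
      branch 1.1 (add !(X -> ((X || (V -> W)) == (W == (Y || !Z))))):
        !(X -> ((X || (V -> W)) == (W == (Y || !Z)))): α-rule — add X, !((X || (V -> W)) == (W == (Y || !Z))).
        !((X || (V -> W)) == (W == (Y || !Z))): β-rule — branch into (X || (V -> W)), !(W == (Y || !Z))  //  !(X || (V -> W)), (W == (Y || !Z)).
          branch 1.1.1 (add (X || (V -> W)), !(W == (Y || !Z))):
            (X || (V -> W)): β-rule — branch into X  //  (V -> W).
              branch 1.1.1.1 (add X):
                !(W == (Y || !Z)): β-rule — branch into W, !(Y || !Z)  //  !W, (Y || !Z).
                  branch 1.1.1.1.1 (add W, !(Y || !Z)):
                    !(Y || !Z): α-rule — add !Y, !!Z.
                    ○ open, literals {W=1, X=1, Y=0, Z=1}.
                  branch 1.1.1.1.2 (add !W, (Y || !Z)):
                    (Y || !Z): β-rule — branch into Y  //  !Z.
                      branch 1.1.1.1.2.1 (add Y):
                        ○ open, literals {W=0, X=1, Y=1}.
                      branch 1.1.1.1.2.2 (add !Z):
                        ○ open, literals {W=0, X=1, Z=0}.
              branch 1.1.1.2 (add (V -> W)):
                !(W == (Y || !Z)): β-rule — branch into W, !(Y || !Z)  //  !W, (Y || !Z).
                  branch 1.1.1.2.1 (add W, !(Y || !Z)):
                    !(Y || !Z): α-rule — add !Y, !!Z.
                    (V -> W): β-rule — branch into !V  //  W.
                      branch 1.1.1.2.1.1 (add !V):
                        ○ open, literals {V=0, W=1, X=1, Y=0, Z=1}.
                      branch 1.1.1.2.1.2 (add W):
                        ○ open, literals {W=1, X=1, Y=0, Z=1}.
                  branch 1.1.1.2.2 (add !W, (Y || !Z)):
                    (V -> W): β-rule — branch into !V  //  W.
                      branch 1.1.1.2.2.1 (add !V):
                        (Y || !Z): β-rule — branch into Y  //  !Z.
                          branch 1.1.1.2.2.1.1 (add Y):
                            ○ open, literals {V=0, W=0, X=1, Y=1}.
                          branch 1.1.1.2.2.1.2 (add !Z):
                            ○ open, literals {V=0, W=0, X=1, Z=0}.
                      branch 1.1.1.2.2.2 (add W):
                        × closes — contains both W and !W.
          branch 1.1.2 (add !(X || (V -> W)), (W == (Y || !Z))):
            !(X || (V -> W)): α-rule — add !X, !(V -> W).
            × closes — contains both X and !X.
      branch 1.2 (add !W):
        ○ open, literals {W=0}.
  branch 2 (add (W || !!(V == V))):
    (W || !!(V == V)): β-rule — branch into W  //  !!(V == V).
      branch 2.1 (add W):
        ○ open, literals {W=1}.
      branch 2.2 (add !!(V == V)):
        !!(V == V): drop double negation, giving (V == V).
        (V == V): β-rule — branch into V, V  //  !V, !V.
          branch 2.2.1 (add V, V):
            ○ open, literals {V=1}.
          branch 2.2.2 (add !V, !V):
            ○ open, literals {V=0}.
2 branches closed, 11 open.
An open branch gives a satisfying assignment: W=1, X=1, Y=0, Z=1.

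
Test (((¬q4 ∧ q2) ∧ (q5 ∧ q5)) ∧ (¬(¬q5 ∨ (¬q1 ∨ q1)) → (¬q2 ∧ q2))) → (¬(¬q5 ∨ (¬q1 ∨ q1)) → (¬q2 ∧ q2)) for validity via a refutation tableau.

Valid

Assume the negation and expand:
Initial set: {F ((((¬q4 ∧ q2) ∧ (q5 ∧ q5)) ∧ (¬(¬q5 ∨ (¬q1 ∨ q1)) → (¬q2 ∧ q2))) → (¬(¬q5 ∨ (¬q1 ∨ q1)) → (¬q2 ∧ q2)))}.
F ((((¬q4 ∧ q2) ∧ (q5 ∧ q5)) ∧ (¬(¬q5 ∨ (¬q1 ∨ q1)) → (¬q2 ∧ q2))) → (¬(¬q5 ∨ (¬q1 ∨ q1)) → (¬q2 ∧ q2))): α-rule — add T (((¬q4 ∧ q2) ∧ (q5 ∧ q5)) ∧ (¬(¬q5 ∨ (¬q1 ∨ q1)) → (¬q2 ∧ q2))), F (¬(¬q5 ∨ (¬q1 ∨ q1)) → (¬q2 ∧ q2)).
T (((¬q4 ∧ q2) ∧ (q5 ∧ q5)) ∧ (¬(¬q5 ∨ (¬q1 ∨ q1)) → (¬q2 ∧ q2))): α-rule — add T ((¬q4 ∧ q2) ∧ (q5 ∧ q5)), T (¬(¬q5 ∨ (¬q1 ∨ q1)) → (¬q2 ∧ q2)).
F (¬(¬q5 ∨ (¬q1 ∨ q1)) → (¬q2 ∧ q2)): α-rule — add T ¬(¬q5 ∨ (¬q1 ∨ q1)), F (¬q2 ∧ q2).
T ((¬q4 ∧ q2) ∧ (q5 ∧ q5)): α-rule — add T (¬q4 ∧ q2), T (q5 ∧ q5).
T ¬(¬q5 ∨ (¬q1 ∨ q1)): α-rule — add F ¬q5, F (¬q1 ∨ q1).
T (¬q4 ∧ q2): α-rule — add T ¬q4, T q2.
T (q5 ∧ q5): α-rule — add T q5, T q5.
F (¬q1 ∨ q1): α-rule — add F ¬q1, F q1.
× closes — contains both q1 and ¬q1.
All 1 branch closes.
Every branch closed, so the negation is unsatisfiable and the formula is valid.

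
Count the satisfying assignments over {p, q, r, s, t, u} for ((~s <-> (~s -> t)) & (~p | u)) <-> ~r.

32

Initial set: {(((~s <-> (~s -> t)) & (~p | u)) <-> ~r)}.
(((~s <-> (~s -> t)) & (~p | u)) <-> ~r): β-rule — branch into ((~s <-> (~s -> t)) & (~p | u)), ~r  //  ~((~s <-> (~s -> t)) & (~p | u)), ~~r.
  branch 1 (add ((~s <-> (~s -> t)) & (~p | u)), ~r):
    ((~s <-> (~s -> t)) & (~p | u)): α-rule — add (~s <-> (~s -> t)), (~p | u).
    (~s <-> (~s -> t)): β-rule — branch into ~s, (~s -> t)  //  ~~s, ~(~s -> t).
      branch 1.1 (add ~s, (~s -> t)):
        (~p | u): β-rule — branch into ~p  //  u.
          branch 1.1.1 (add ~p):
            (~s -> t): β-rule — branch into ~~s  //  t.
              branch 1.1.1.1 (add ~~s):
                × closes — contains both s and ~s.
              branch 1.1.1.2 (add t):
                ○ open, literals {p=0, r=0, s=0, t=1}.
          branch 1.1.2 (add u):
            (~s -> t): β-rule — branch into ~~s  //  t.
              branch 1.1.2.1 (add ~~s):
                × closes — contains both s and ~s.
              branch 1.1.2.2 (add t):
                ○ open, literals {r=0, s=0, t=1, u=1}.
      branch 1.2 (add ~~s, ~(~s -> t)):
        ~(~s -> t): α-rule — add ~s, ~t.
        × closes — contains both s and ~s.
  branch 2 (add ~((~s <-> (~s -> t)) & (~p | u)), ~~r):
    ~((~s <-> (~s -> t)) & (~p | u)): β-rule — branch into ~(~s <-> (~s -> t))  //  ~(~p | u).
      branch 2.1 (add ~(~s <-> (~s -> t))):
        ~(~s <-> (~s -> t)): β-rule — branch into ~s, ~(~s -> t)  //  ~~s, (~s -> t).
          branch 2.1.1 (add ~s, ~(~s -> t)):
            ~(~s -> t): α-rule — add ~s, ~t.
            ○ open, literals {r=1, s=0, t=0}.
          branch 2.1.2 (add ~~s, (~s -> t)):
            (~s -> t): β-rule — branch into ~~s  //  t.
              branch 2.1.2.1 (add ~~s):
                ○ open, literals {r=1, s=1}.
              branch 2.1.2.2 (add t):
                ○ open, literals {r=1, s=1, t=1}.
      branch 2.2 (add ~(~p | u)):
        ~(~p | u): α-rule — add ~~p, ~u.
        ○ open, literals {p=1, r=1, u=0}.
3 branches closed, 6 open.
Each open branch fixes some atoms; the unmentioned ones are free. Counting distinct full assignments: branch {p=0, r=0, s=0, t=1} (q, u) contributes 4 new; branch {r=0, s=0, t=1, u=1} (p, q) contributes 2 new; branch {r=1, s=0, t=0} (p, q, u) contributes 8 new; branch {r=1, s=1} (p, q, t, u) contributes 16 new; branch {r=1, s=1, t=1} (p, q, u) contributes 0 new; branch {p=1, r=1, u=0} (q, s, t) contributes 2 new. Total: 32.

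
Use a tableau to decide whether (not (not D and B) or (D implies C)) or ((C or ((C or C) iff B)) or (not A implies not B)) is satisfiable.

Initial set: {((not (not D and B) or (D implies C)) or ((C or ((C or C) iff B)) or (not A implies not B)))}.
((not (not D and B) or (D implies C)) or ((C or ((C or C) iff B)) or (not A implies not B))): β-rule — branch into (not (not D and B) or (D implies C))  //  ((C or ((C or C) iff B)) or (not A implies not B)).
  branch 1 (add (not (not D and B) or (D implies C))):
    (not (not D and B) or (D implies C)): β-rule — branch into not (not D and B)  //  (D implies C).
      branch 1.1 (add not (not D and B)):
        not (not D and B): β-rule — branch into not not D  //  not B.
          branch 1.1.1 (add not not D):
            ○ open, literals {D=T}.
          branch 1.1.2 (add not B):
            ○ open, literals {B=F}.
      branch 1.2 (add (D implies C)):
        (D implies C): β-rule — branch into not D  //  C.
          branch 1.2.1 (add not D):
            ○ open, literals {D=F}.
          branch 1.2.2 (add C):
            ○ open, literals {C=T}.
  branch 2 (add ((C or ((C or C) iff B)) or (not A implies not B))):
    ((C or ((C or C) iff B)) or (not A implies not B)): β-rule — branch into (C or ((C or C) iff B))  //  (not A implies not B).
      branch 2.1 (add (C or ((C or C) iff B))):
        (C or ((C or C) iff B)): β-rule — branch into C  //  ((C or C) iff B).
          branch 2.1.1 (add C):
            ○ open, literals {C=T}.
          branch 2.1.2 (add ((C or C) iff B)):
            ((C or C) iff B): β-rule — branch into (C or C), B  //  not (C or C), not B.
              branch 2.1.2.1 (add (C or C), B):
                (C or C): β-rule — branch into C  //  C.
                  branch 2.1.2.1.1 (add C):
                    ○ open, literals {B=T, C=T}.
                  branch 2.1.2.1.2 (add C):
                    ○ open, literals {B=T, C=T}.
              branch 2.1.2.2 (add not (C or C), not B):
                not (C or C): α-rule — add not C, not C.
                ○ open, literals {B=F, C=F}.
      branch 2.2 (add (not A implies not B)):
        (not A implies not B): β-rule — branch into not not A  //  not B.
          branch 2.2.1 (add not not A):
            ○ open, literals {A=T}.
          branch 2.2.2 (add not B):
            ○ open, literals {B=F}.
0 branches closed, 10 open.
An open branch gives a satisfying assignment: D=T.

Satisfiable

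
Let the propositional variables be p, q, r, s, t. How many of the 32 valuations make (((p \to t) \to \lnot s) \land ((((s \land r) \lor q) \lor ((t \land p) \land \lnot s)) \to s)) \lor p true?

Initial set: {((((p \to t) \to \lnot s) \land ((((s \land r) \lor q) \lor ((t \land p) \land \lnot s)) \to s)) \lor p)}.
((((p \to t) \to \lnot s) \land ((((s \land r) \lor q) \lor ((t \land p) \land \lnot s)) \to s)) \lor p): β-rule — branch into (((p \to t) \to \lnot s) \land ((((s \land r) \lor q) \lor ((t \land p) \land \lnot s)) \to s))  //  p.
  branch 1 (add (((p \to t) \to \lnot s) \land ((((s \land r) \lor q) \lor ((t \land p) \land \lnot s)) \to s))):
    (((p \to t) \to \lnot s) \land ((((s \land r) \lor q) \lor ((t \land p) \land \lnot s)) \to s)): α-rule — add ((p \to t) \to \lnot s), ((((s \land r) \lor q) \lor ((t \land p) \land \lnot s)) \to s).
    ((p \to t) \to \lnot s): β-rule — branch into \lnot (p \to t)  //  \lnot s.
      branch 1.1 (add \lnot (p \to t)):
        \lnot (p \to t): α-rule — add p, \lnot t.
        ((((s \land r) \lor q) \lor ((t \land p) \land \lnot s)) \to s): β-rule — branch into \lnot (((s \land r) \lor q) \lor ((t \land p) \land \lnot s))  //  s.
          branch 1.1.1 (add \lnot (((s \land r) \lor q) \lor ((t \land p) \land \lnot s))):
            \lnot (((s \land r) \lor q) \lor ((t \land p) \land \lnot s)): α-rule — add \lnot ((s \land r) \lor q), \lnot ((t \land p) \land \lnot s).
            \lnot ((s \land r) \lor q): α-rule — add \lnot (s \land r), \lnot q.
            \lnot ((t \land p) \land \lnot s): β-rule — branch into \lnot (t \land p)  //  \lnot \lnot s.
              branch 1.1.1.1 (add \lnot (t \land p)):
                \lnot (s \land r): β-rule — branch into \lnot s  //  \lnot r.
                  branch 1.1.1.1.1 (add \lnot s):
                    \lnot (t \land p): β-rule — branch into \lnot t  //  \lnot p.
                      branch 1.1.1.1.1.1 (add \lnot t):
                        ○ open, literals {p=true, q=false, s=false, t=false}.
                      branch 1.1.1.1.1.2 (add \lnot p):
                        × closes — contains both p and \lnot p.
                  branch 1.1.1.1.2 (add \lnot r):
                    \lnot (t \land p): β-rule — branch into \lnot t  //  \lnot p.
                      branch 1.1.1.1.2.1 (add \lnot t):
                        ○ open, literals {p=true, q=false, r=false, t=false}.
                      branch 1.1.1.1.2.2 (add \lnot p):
                        × closes — contains both p and \lnot p.
              branch 1.1.1.2 (add \lnot \lnot s):
                \lnot (s \land r): β-rule — branch into \lnot s  //  \lnot r.
                  branch 1.1.1.2.1 (add \lnot s):
                    × closes — contains both s and \lnot s.
                  branch 1.1.1.2.2 (add \lnot r):
                    ○ open, literals {p=true, q=false, r=false, s=true, t=false}.
          branch 1.1.2 (add s):
            ○ open, literals {p=true, s=true, t=false}.
      branch 1.2 (add \lnot s):
        ((((s \land r) \lor q) \lor ((t \land p) \land \lnot s)) \to s): β-rule — branch into \lnot (((s \land r) \lor q) \lor ((t \land p) \land \lnot s))  //  s.
          branch 1.2.1 (add \lnot (((s \land r) \lor q) \lor ((t \land p) \land \lnot s))):
            \lnot (((s \land r) \lor q) \lor ((t \land p) \land \lnot s)): α-rule — add \lnot ((s \land r) \lor q), \lnot ((t \land p) \land \lnot s).
            \lnot ((s \land r) \lor q): α-rule — add \lnot (s \land r), \lnot q.
            \lnot ((t \land p) \land \lnot s): β-rule — branch into \lnot (t \land p)  //  \lnot \lnot s.
              branch 1.2.1.1 (add \lnot (t \land p)):
                \lnot (s \land r): β-rule — branch into \lnot s  //  \lnot r.
                  branch 1.2.1.1.1 (add \lnot s):
                    \lnot (t \land p): β-rule — branch into \lnot t  //  \lnot p.
                      branch 1.2.1.1.1.1 (add \lnot t):
                        ○ open, literals {q=false, s=false, t=false}.
                      branch 1.2.1.1.1.2 (add \lnot p):
                        ○ open, literals {p=false, q=false, s=false}.
                  branch 1.2.1.1.2 (add \lnot r):
                    \lnot (t \land p): β-rule — branch into \lnot t  //  \lnot p.
                      branch 1.2.1.1.2.1 (add \lnot t):
                        ○ open, literals {q=false, r=false, s=false, t=false}.
                      branch 1.2.1.1.2.2 (add \lnot p):
                        ○ open, literals {p=false, q=false, r=false, s=false}.
              branch 1.2.1.2 (add \lnot \lnot s):
                × closes — contains both s and \lnot s.
          branch 1.2.2 (add s):
            × closes — contains both s and \lnot s.
  branch 2 (add p):
    ○ open, literals {p=true}.
5 branches closed, 9 open.
Each open branch fixes some atoms; the unmentioned ones are free. Counting distinct full assignments: branch {p=true, q=false, s=false, t=false} (r) contributes 2 new; branch {p=true, q=false, r=false, t=false} (s) contributes 1 new; branch {p=true, q=false, r=false, s=true, t=false} (none free) contributes 0 new; branch {p=true, s=true, t=false} (q, r) contributes 3 new; branch {q=false, s=false, t=false} (p, r) contributes 2 new; branch {p=false, q=false, s=false} (r, t) contributes 2 new; branch {q=false, r=false, s=false, t=false} (p) contributes 0 new; branch {p=false, q=false, r=false, s=false} (t) contributes 0 new; branch {p=true} (q, r, s, t) contributes 10 new. Total: 20.

20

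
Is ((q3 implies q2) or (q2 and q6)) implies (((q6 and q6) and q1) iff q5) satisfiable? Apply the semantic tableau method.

Initial set: {(((q3 implies q2) or (q2 and q6)) implies (((q6 and q6) and q1) iff q5))}.
(((q3 implies q2) or (q2 and q6)) implies (((q6 and q6) and q1) iff q5)): β-rule — branch into not ((q3 implies q2) or (q2 and q6))  //  (((q6 and q6) and q1) iff q5).
  branch 1 (add not ((q3 implies q2) or (q2 and q6))):
    not ((q3 implies q2) or (q2 and q6)): α-rule — add not (q3 implies q2), not (q2 and q6).
    not (q3 implies q2): α-rule — add q3, not q2.
    not (q2 and q6): β-rule — branch into not q2  //  not q6.
      branch 1.1 (add not q2):
        ○ open, literals {q2=false, q3=true}.
      branch 1.2 (add not q6):
        ○ open, literals {q2=false, q3=true, q6=false}.
  branch 2 (add (((q6 and q6) and q1) iff q5)):
    (((q6 and q6) and q1) iff q5): β-rule — branch into ((q6 and q6) and q1), q5  //  not ((q6 and q6) and q1), not q5.
      branch 2.1 (add ((q6 and q6) and q1), q5):
        ((q6 and q6) and q1): α-rule — add (q6 and q6), q1.
        (q6 and q6): α-rule — add q6, q6.
        ○ open, literals {q1=true, q5=true, q6=true}.
      branch 2.2 (add not ((q6 and q6) and q1), not q5):
        not ((q6 and q6) and q1): β-rule — branch into not (q6 and q6)  //  not q1.
          branch 2.2.1 (add not (q6 and q6)):
            not (q6 and q6): β-rule — branch into not q6  //  not q6.
              branch 2.2.1.1 (add not q6):
                ○ open, literals {q5=false, q6=false}.
              branch 2.2.1.2 (add not q6):
                ○ open, literals {q5=false, q6=false}.
          branch 2.2.2 (add not q1):
            ○ open, literals {q1=false, q5=false}.
0 branches closed, 6 open.
An open branch gives a satisfying assignment: q2=false, q3=true.

Satisfiable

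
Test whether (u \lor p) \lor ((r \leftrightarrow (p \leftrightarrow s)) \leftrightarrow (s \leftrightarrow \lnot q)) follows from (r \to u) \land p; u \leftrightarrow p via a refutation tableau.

Initial set: {((r \to u) \land p); (u \leftrightarrow p); \lnot ((u \lor p) \lor ((r \leftrightarrow (p \leftrightarrow s)) \leftrightarrow (s \leftrightarrow \lnot q)))}.
((r \to u) \land p): α-rule — add (r \to u), p.
\lnot ((u \lor p) \lor ((r \leftrightarrow (p \leftrightarrow s)) \leftrightarrow (s \leftrightarrow \lnot q))): α-rule — add \lnot (u \lor p), \lnot ((r \leftrightarrow (p \leftrightarrow s)) \leftrightarrow (s \leftrightarrow \lnot q)).
\lnot (u \lor p): α-rule — add \lnot u, \lnot p.
× closes — contains both p and \lnot p.
All 1 branch closes.
Every branch closed, so the premises entail the conclusion.

Yes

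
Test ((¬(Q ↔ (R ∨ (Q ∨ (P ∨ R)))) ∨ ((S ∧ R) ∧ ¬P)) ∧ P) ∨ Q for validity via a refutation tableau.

Not valid

Assume the negation and expand:
Initial set: {¬(((¬(Q ↔ (R ∨ (Q ∨ (P ∨ R)))) ∨ ((S ∧ R) ∧ ¬P)) ∧ P) ∨ Q)}.
¬(((¬(Q ↔ (R ∨ (Q ∨ (P ∨ R)))) ∨ ((S ∧ R) ∧ ¬P)) ∧ P) ∨ Q): α-rule — add ¬((¬(Q ↔ (R ∨ (Q ∨ (P ∨ R)))) ∨ ((S ∧ R) ∧ ¬P)) ∧ P), ¬Q.
¬((¬(Q ↔ (R ∨ (Q ∨ (P ∨ R)))) ∨ ((S ∧ R) ∧ ¬P)) ∧ P): β-rule — branch into ¬(¬(Q ↔ (R ∨ (Q ∨ (P ∨ R)))) ∨ ((S ∧ R) ∧ ¬P))  //  ¬P.
  branch 1 (add ¬(¬(Q ↔ (R ∨ (Q ∨ (P ∨ R)))) ∨ ((S ∧ R) ∧ ¬P))):
    ¬(¬(Q ↔ (R ∨ (Q ∨ (P ∨ R)))) ∨ ((S ∧ R) ∧ ¬P)): α-rule — add ¬¬(Q ↔ (R ∨ (Q ∨ (P ∨ R)))), ¬((S ∧ R) ∧ ¬P).
    ¬¬(Q ↔ (R ∨ (Q ∨ (P ∨ R)))): β-rule — branch into Q, (R ∨ (Q ∨ (P ∨ R)))  //  ¬Q, ¬(R ∨ (Q ∨ (P ∨ R))).
      branch 1.1 (add Q, (R ∨ (Q ∨ (P ∨ R)))):
        × closes — contains both Q and ¬Q.
      branch 1.2 (add ¬Q, ¬(R ∨ (Q ∨ (P ∨ R)))):
        ¬(R ∨ (Q ∨ (P ∨ R))): α-rule — add ¬R, ¬(Q ∨ (P ∨ R)).
        ¬(Q ∨ (P ∨ R)): α-rule — add ¬Q, ¬(P ∨ R).
        ¬(P ∨ R): α-rule — add ¬P, ¬R.
        ¬((S ∧ R) ∧ ¬P): β-rule — branch into ¬(S ∧ R)  //  ¬¬P.
          branch 1.2.1 (add ¬(S ∧ R)):
            ¬(S ∧ R): β-rule — branch into ¬S  //  ¬R.
              branch 1.2.1.1 (add ¬S):
                ○ open, literals {P=false, Q=false, R=false, S=false}.
              branch 1.2.1.2 (add ¬R):
                ○ open, literals {P=false, Q=false, R=false}.
          branch 1.2.2 (add ¬¬P):
            × closes — contains both P and ¬P.
  branch 2 (add ¬P):
    ○ open, literals {P=false, Q=false}.
2 branches closed, 3 open.
An open branch gives a countermodel: P=false, Q=false, R=false, S=false (unmentioned atoms arbitrary); under it the original formula is false.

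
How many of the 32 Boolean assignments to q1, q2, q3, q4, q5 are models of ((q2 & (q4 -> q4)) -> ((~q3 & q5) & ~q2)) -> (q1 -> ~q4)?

Initial set: {T (((q2 & (q4 -> q4)) -> ((~q3 & q5) & ~q2)) -> (q1 -> ~q4))}.
T (((q2 & (q4 -> q4)) -> ((~q3 & q5) & ~q2)) -> (q1 -> ~q4)): β-rule — branch into F ((q2 & (q4 -> q4)) -> ((~q3 & q5) & ~q2))  //  T (q1 -> ~q4).
  branch 1 (add F ((q2 & (q4 -> q4)) -> ((~q3 & q5) & ~q2))):
    F ((q2 & (q4 -> q4)) -> ((~q3 & q5) & ~q2)): α-rule — add T (q2 & (q4 -> q4)), F ((~q3 & q5) & ~q2).
    T (q2 & (q4 -> q4)): α-rule — add T q2, T (q4 -> q4).
    F ((~q3 & q5) & ~q2): β-rule — branch into F (~q3 & q5)  //  F ~q2.
      branch 1.1 (add F (~q3 & q5)):
        T (q4 -> q4): β-rule — branch into F q4  //  T q4.
          branch 1.1.1 (add F q4):
            F (~q3 & q5): β-rule — branch into F ~q3  //  F q5.
              branch 1.1.1.1 (add F ~q3):
                ○ open, literals {q2=1, q3=1, q4=0}.
              branch 1.1.1.2 (add F q5):
                ○ open, literals {q2=1, q4=0, q5=0}.
          branch 1.1.2 (add T q4):
            F (~q3 & q5): β-rule — branch into F ~q3  //  F q5.
              branch 1.1.2.1 (add F ~q3):
                ○ open, literals {q2=1, q3=1, q4=1}.
              branch 1.1.2.2 (add F q5):
                ○ open, literals {q2=1, q4=1, q5=0}.
      branch 1.2 (add F ~q2):
        T (q4 -> q4): β-rule — branch into F q4  //  T q4.
          branch 1.2.1 (add F q4):
            ○ open, literals {q2=1, q4=0}.
          branch 1.2.2 (add T q4):
            ○ open, literals {q2=1, q4=1}.
  branch 2 (add T (q1 -> ~q4)):
    T (q1 -> ~q4): β-rule — branch into F q1  //  T ~q4.
      branch 2.1 (add F q1):
        ○ open, literals {q1=0}.
      branch 2.2 (add T ~q4):
        ○ open, literals {q4=0}.
0 branches closed, 8 open.
Each open branch fixes some atoms; the unmentioned ones are free. Counting distinct full assignments: branch {q2=1, q3=1, q4=0} (q1, q5) contributes 4 new; branch {q2=1, q4=0, q5=0} (q1, q3) contributes 2 new; branch {q2=1, q3=1, q4=1} (q1, q5) contributes 4 new; branch {q2=1, q4=1, q5=0} (q1, q3) contributes 2 new; branch {q2=1, q4=0} (q1, q3, q5) contributes 2 new; branch {q2=1, q4=1} (q1, q3, q5) contributes 2 new; branch {q1=0} (q2, q3, q4, q5) contributes 8 new; branch {q4=0} (q1, q2, q3, q5) contributes 4 new. Total: 28.

28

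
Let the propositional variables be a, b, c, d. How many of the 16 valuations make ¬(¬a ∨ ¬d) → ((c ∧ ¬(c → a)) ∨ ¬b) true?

Initial set: {T (¬(¬a ∨ ¬d) → ((c ∧ ¬(c → a)) ∨ ¬b))}.
T (¬(¬a ∨ ¬d) → ((c ∧ ¬(c → a)) ∨ ¬b)): β-rule — branch into F ¬(¬a ∨ ¬d)  //  T ((c ∧ ¬(c → a)) ∨ ¬b).
  branch 1 (add F ¬(¬a ∨ ¬d)):
    F ¬(¬a ∨ ¬d): β-rule — branch into T ¬a  //  T ¬d.
      branch 1.1 (add T ¬a):
        ○ open, literals {a=0}.
      branch 1.2 (add T ¬d):
        ○ open, literals {d=0}.
  branch 2 (add T ((c ∧ ¬(c → a)) ∨ ¬b)):
    T ((c ∧ ¬(c → a)) ∨ ¬b): β-rule — branch into T (c ∧ ¬(c → a))  //  T ¬b.
      branch 2.1 (add T (c ∧ ¬(c → a))):
        T (c ∧ ¬(c → a)): α-rule — add T c, T ¬(c → a).
        T ¬(c → a): α-rule — add T c, F a.
        ○ open, literals {a=0, c=1}.
      branch 2.2 (add T ¬b):
        ○ open, literals {b=0}.
0 branches closed, 4 open.
Each open branch fixes some atoms; the unmentioned ones are free. Counting distinct full assignments: branch {a=0} (b, c, d) contributes 8 new; branch {d=0} (a, b, c) contributes 4 new; branch {a=0, c=1} (b, d) contributes 0 new; branch {b=0} (a, c, d) contributes 2 new. Total: 14.

14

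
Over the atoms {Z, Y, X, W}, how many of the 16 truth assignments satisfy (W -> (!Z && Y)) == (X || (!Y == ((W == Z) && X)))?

10

Initial set: {T ((W -> (!Z && Y)) == (X || (!Y == ((W == Z) && X))))}.
T ((W -> (!Z && Y)) == (X || (!Y == ((W == Z) && X)))): β-rule — branch into T (W -> (!Z && Y)), T (X || (!Y == ((W == Z) && X)))  //  F (W -> (!Z && Y)), F (X || (!Y == ((W == Z) && X))).
  branch 1 (add T (W -> (!Z && Y)), T (X || (!Y == ((W == Z) && X)))):
    T (W -> (!Z && Y)): β-rule — branch into F W  //  T (!Z && Y).
      branch 1.1 (add F W):
        T (X || (!Y == ((W == Z) && X))): β-rule — branch into T X  //  T (!Y == ((W == Z) && X)).
          branch 1.1.1 (add T X):
            ○ open, literals {W=F, X=T}.
          branch 1.1.2 (add T (!Y == ((W == Z) && X))):
            T (!Y == ((W == Z) && X)): β-rule — branch into T !Y, T ((W == Z) && X)  //  F !Y, F ((W == Z) && X).
              branch 1.1.2.1 (add T !Y, T ((W == Z) && X)):
                T ((W == Z) && X): α-rule — add T (W == Z), T X.
                T (W == Z): β-rule — branch into T W, T Z  //  F W, F Z.
                  branch 1.1.2.1.1 (add T W, T Z):
                    × closes — contains both W and !W.
                  branch 1.1.2.1.2 (add F W, F Z):
                    ○ open, literals {W=F, X=T, Y=F, Z=F}.
              branch 1.1.2.2 (add F !Y, F ((W == Z) && X)):
                F ((W == Z) && X): β-rule — branch into F (W == Z)  //  F X.
                  branch 1.1.2.2.1 (add F (W == Z)):
                    F (W == Z): β-rule — branch into T W, F Z  //  F W, T Z.
                      branch 1.1.2.2.1.1 (add T W, F Z):
                        × closes — contains both W and !W.
                      branch 1.1.2.2.1.2 (add F W, T Z):
                        ○ open, literals {W=F, Y=T, Z=T}.
                  branch 1.1.2.2.2 (add F X):
                    ○ open, literals {W=F, X=F, Y=T}.
      branch 1.2 (add T (!Z && Y)):
        T (!Z && Y): α-rule — add T !Z, T Y.
        T (X || (!Y == ((W == Z) && X))): β-rule — branch into T X  //  T (!Y == ((W == Z) && X)).
          branch 1.2.1 (add T X):
            ○ open, literals {X=T, Y=T, Z=F}.
          branch 1.2.2 (add T (!Y == ((W == Z) && X))):
            T (!Y == ((W == Z) && X)): β-rule — branch into T !Y, T ((W == Z) && X)  //  F !Y, F ((W == Z) && X).
              branch 1.2.2.1 (add T !Y, T ((W == Z) && X)):
                × closes — contains both Y and !Y.
              branch 1.2.2.2 (add F !Y, F ((W == Z) && X)):
                F ((W == Z) && X): β-rule — branch into F (W == Z)  //  F X.
                  branch 1.2.2.2.1 (add F (W == Z)):
                    F (W == Z): β-rule — branch into T W, F Z  //  F W, T Z.
                      branch 1.2.2.2.1.1 (add T W, F Z):
                        ○ open, literals {W=T, Y=T, Z=F}.
                      branch 1.2.2.2.1.2 (add F W, T Z):
                        × closes — contains both Z and !Z.
                  branch 1.2.2.2.2 (add F X):
                    ○ open, literals {X=F, Y=T, Z=F}.
  branch 2 (add F (W -> (!Z && Y)), F (X || (!Y == ((W == Z) && X)))):
    F (W -> (!Z && Y)): α-rule — add T W, F (!Z && Y).
    F (X || (!Y == ((W == Z) && X))): α-rule — add F X, F (!Y == ((W == Z) && X)).
    F (!Z && Y): β-rule — branch into F !Z  //  F Y.
      branch 2.1 (add F !Z):
        F (!Y == ((W == Z) && X)): β-rule — branch into T !Y, F ((W == Z) && X)  //  F !Y, T ((W == Z) && X).
          branch 2.1.1 (add T !Y, F ((W == Z) && X)):
            F ((W == Z) && X): β-rule — branch into F (W == Z)  //  F X.
              branch 2.1.1.1 (add F (W == Z)):
                F (W == Z): β-rule — branch into T W, F Z  //  F W, T Z.
                  branch 2.1.1.1.1 (add T W, F Z):
                    × closes — contains both Z and !Z.
                  branch 2.1.1.1.2 (add F W, T Z):
                    × closes — contains both W and !W.
              branch 2.1.1.2 (add F X):
                ○ open, literals {W=T, X=F, Y=F, Z=T}.
          branch 2.1.2 (add F !Y, T ((W == Z) && X)):
            T ((W == Z) && X): α-rule — add T (W == Z), T X.
            × closes — contains both X and !X.
      branch 2.2 (add F Y):
        F (!Y == ((W == Z) && X)): β-rule — branch into T !Y, F ((W == Z) && X)  //  F !Y, T ((W == Z) && X).
          branch 2.2.1 (add T !Y, F ((W == Z) && X)):
            F ((W == Z) && X): β-rule — branch into F (W == Z)  //  F X.
              branch 2.2.1.1 (add F (W == Z)):
                F (W == Z): β-rule — branch into T W, F Z  //  F W, T Z.
                  branch 2.2.1.1.1 (add T W, F Z):
                    ○ open, literals {W=T, X=F, Y=F, Z=F}.
                  branch 2.2.1.1.2 (add F W, T Z):
                    × closes — contains both W and !W.
              branch 2.2.1.2 (add F X):
                ○ open, literals {W=T, X=F, Y=F}.
          branch 2.2.2 (add F !Y, T ((W == Z) && X)):
            × closes — contains both Y and !Y.
9 branches closed, 10 open.
Each open branch fixes some atoms; the unmentioned ones are free. Counting distinct full assignments: branch {W=F, X=T} (Z, Y) contributes 4 new; branch {W=F, X=T, Y=F, Z=F} (none free) contributes 0 new; branch {W=F, Y=T, Z=T} (X) contributes 1 new; branch {W=F, X=F, Y=T} (Z) contributes 1 new; branch {X=T, Y=T, Z=F} (W) contributes 1 new; branch {W=T, Y=T, Z=F} (X) contributes 1 new; branch {X=F, Y=T, Z=F} (W) contributes 0 new; branch {W=T, X=F, Y=F, Z=T} (none free) contributes 1 new; branch {W=T, X=F, Y=F, Z=F} (none free) contributes 1 new; branch {W=T, X=F, Y=F} (Z) contributes 0 new. Total: 10.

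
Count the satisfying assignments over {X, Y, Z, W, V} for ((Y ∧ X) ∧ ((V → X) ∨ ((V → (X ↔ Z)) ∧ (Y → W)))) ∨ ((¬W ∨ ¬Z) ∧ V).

Initial set: {(((Y ∧ X) ∧ ((V → X) ∨ ((V → (X ↔ Z)) ∧ (Y → W)))) ∨ ((¬W ∨ ¬Z) ∧ V))}.
(((Y ∧ X) ∧ ((V → X) ∨ ((V → (X ↔ Z)) ∧ (Y → W)))) ∨ ((¬W ∨ ¬Z) ∧ V)): β-rule — branch into ((Y ∧ X) ∧ ((V → X) ∨ ((V → (X ↔ Z)) ∧ (Y → W))))  //  ((¬W ∨ ¬Z) ∧ V).
  branch 1 (add ((Y ∧ X) ∧ ((V → X) ∨ ((V → (X ↔ Z)) ∧ (Y → W))))):
    ((Y ∧ X) ∧ ((V → X) ∨ ((V → (X ↔ Z)) ∧ (Y → W)))): α-rule — add (Y ∧ X), ((V → X) ∨ ((V → (X ↔ Z)) ∧ (Y → W))).
    (Y ∧ X): α-rule — add Y, X.
    ((V → X) ∨ ((V → (X ↔ Z)) ∧ (Y → W))): β-rule — branch into (V → X)  //  ((V → (X ↔ Z)) ∧ (Y → W)).
      branch 1.1 (add (V → X)):
        (V → X): β-rule — branch into ¬V  //  X.
          branch 1.1.1 (add ¬V):
            ○ open, literals {V=0, X=1, Y=1}.
          branch 1.1.2 (add X):
            ○ open, literals {X=1, Y=1}.
      branch 1.2 (add ((V → (X ↔ Z)) ∧ (Y → W))):
        ((V → (X ↔ Z)) ∧ (Y → W)): α-rule — add (V → (X ↔ Z)), (Y → W).
        (V → (X ↔ Z)): β-rule — branch into ¬V  //  (X ↔ Z).
          branch 1.2.1 (add ¬V):
            (Y → W): β-rule — branch into ¬Y  //  W.
              branch 1.2.1.1 (add ¬Y):
                × closes — contains both Y and ¬Y.
              branch 1.2.1.2 (add W):
                ○ open, literals {V=0, W=1, X=1, Y=1}.
          branch 1.2.2 (add (X ↔ Z)):
            (Y → W): β-rule — branch into ¬Y  //  W.
              branch 1.2.2.1 (add ¬Y):
                × closes — contains both Y and ¬Y.
              branch 1.2.2.2 (add W):
                (X ↔ Z): β-rule — branch into X, Z  //  ¬X, ¬Z.
                  branch 1.2.2.2.1 (add X, Z):
                    ○ open, literals {W=1, X=1, Y=1, Z=1}.
                  branch 1.2.2.2.2 (add ¬X, ¬Z):
                    × closes — contains both X and ¬X.
  branch 2 (add ((¬W ∨ ¬Z) ∧ V)):
    ((¬W ∨ ¬Z) ∧ V): α-rule — add (¬W ∨ ¬Z), V.
    (¬W ∨ ¬Z): β-rule — branch into ¬W  //  ¬Z.
      branch 2.1 (add ¬W):
        ○ open, literals {V=1, W=0}.
      branch 2.2 (add ¬Z):
        ○ open, literals {V=1, Z=0}.
3 branches closed, 6 open.
Each open branch fixes some atoms; the unmentioned ones are free. Counting distinct full assignments: branch {V=0, X=1, Y=1} (Z, W) contributes 4 new; branch {X=1, Y=1} (Z, W, V) contributes 4 new; branch {V=0, W=1, X=1, Y=1} (Z) contributes 0 new; branch {W=1, X=1, Y=1, Z=1} (V) contributes 0 new; branch {V=1, W=0} (X, Y, Z) contributes 6 new; branch {V=1, Z=0} (X, Y, W) contributes 3 new. Total: 17.

17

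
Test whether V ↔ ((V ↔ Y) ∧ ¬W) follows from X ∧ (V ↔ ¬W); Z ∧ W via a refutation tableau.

Yes

Initial set: {(X ∧ (V ↔ ¬W)); (Z ∧ W); ¬(V ↔ ((V ↔ Y) ∧ ¬W))}.
(X ∧ (V ↔ ¬W)): α-rule — add X, (V ↔ ¬W).
(Z ∧ W): α-rule — add Z, W.
¬(V ↔ ((V ↔ Y) ∧ ¬W)): β-rule — branch into V, ¬((V ↔ Y) ∧ ¬W)  //  ¬V, ((V ↔ Y) ∧ ¬W).
  branch 1 (add V, ¬((V ↔ Y) ∧ ¬W)):
    (V ↔ ¬W): β-rule — branch into V, ¬W  //  ¬V, ¬¬W.
      branch 1.1 (add V, ¬W):
        × closes — contains both W and ¬W.
      branch 1.2 (add ¬V, ¬¬W):
        × closes — contains both V and ¬V.
  branch 2 (add ¬V, ((V ↔ Y) ∧ ¬W)):
    ((V ↔ Y) ∧ ¬W): α-rule — add (V ↔ Y), ¬W.
    × closes — contains both W and ¬W.
All 3 branches close.
Every branch closed, so the premises entail the conclusion.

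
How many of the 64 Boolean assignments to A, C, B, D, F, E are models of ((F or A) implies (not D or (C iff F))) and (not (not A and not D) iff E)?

Initial set: {(((F or A) implies (not D or (C iff F))) and (not (not A and not D) iff E))}.
(((F or A) implies (not D or (C iff F))) and (not (not A and not D) iff E)): α-rule — add ((F or A) implies (not D or (C iff F))), (not (not A and not D) iff E).
((F or A) implies (not D or (C iff F))): β-rule — branch into not (F or A)  //  (not D or (C iff F)).
  branch 1 (add not (F or A)):
    not (F or A): α-rule — add not F, not A.
    (not (not A and not D) iff E): β-rule — branch into not (not A and not D), E  //  not not (not A and not D), not E.
      branch 1.1 (add not (not A and not D), E):
        not (not A and not D): β-rule — branch into not not A  //  not not D.
          branch 1.1.1 (add not not A):
            × closes — contains both A and not A.
          branch 1.1.2 (add not not D):
            ○ open, literals {A=F, D=T, E=T, F=F}.
      branch 1.2 (add not not (not A and not D), not E):
        not not (not A and not D): α-rule — add not A, not D.
        ○ open, literals {A=F, D=F, E=F, F=F}.
  branch 2 (add (not D or (C iff F))):
    (not (not A and not D) iff E): β-rule — branch into not (not A and not D), E  //  not not (not A and not D), not E.
      branch 2.1 (add not (not A and not D), E):
        (not D or (C iff F)): β-rule — branch into not D  //  (C iff F).
          branch 2.1.1 (add not D):
            not (not A and not D): β-rule — branch into not not A  //  not not D.
              branch 2.1.1.1 (add not not A):
                ○ open, literals {A=T, D=F, E=T}.
              branch 2.1.1.2 (add not not D):
                × closes — contains both D and not D.
          branch 2.1.2 (add (C iff F)):
            not (not A and not D): β-rule — branch into not not A  //  not not D.
              branch 2.1.2.1 (add not not A):
                (C iff F): β-rule — branch into C, F  //  not C, not F.
                  branch 2.1.2.1.1 (add C, F):
                    ○ open, literals {A=T, C=T, E=T, F=T}.
                  branch 2.1.2.1.2 (add not C, not F):
                    ○ open, literals {A=T, C=F, E=T, F=F}.
              branch 2.1.2.2 (add not not D):
                (C iff F): β-rule — branch into C, F  //  not C, not F.
                  branch 2.1.2.2.1 (add C, F):
                    ○ open, literals {C=T, D=T, E=T, F=T}.
                  branch 2.1.2.2.2 (add not C, not F):
                    ○ open, literals {C=F, D=T, E=T, F=F}.
      branch 2.2 (add not not (not A and not D), not E):
        not not (not A and not D): α-rule — add not A, not D.
        (not D or (C iff F)): β-rule — branch into not D  //  (C iff F).
          branch 2.2.1 (add not D):
            ○ open, literals {A=F, D=F, E=F}.
          branch 2.2.2 (add (C iff F)):
            (C iff F): β-rule — branch into C, F  //  not C, not F.
              branch 2.2.2.1 (add C, F):
                ○ open, literals {A=F, C=T, D=F, E=F, F=T}.
              branch 2.2.2.2 (add not C, not F):
                ○ open, literals {A=F, C=F, D=F, E=F, F=F}.
2 branches closed, 10 open.
Each open branch fixes some atoms; the unmentioned ones are free. Counting distinct full assignments: branch {A=F, D=T, E=T, F=F} (C, B) contributes 4 new; branch {A=F, D=F, E=F, F=F} (C, B) contributes 4 new; branch {A=T, D=F, E=T} (C, B, F) contributes 8 new; branch {A=T, C=T, E=T, F=T} (B, D) contributes 2 new; branch {A=T, C=F, E=T, F=F} (B, D) contributes 2 new; branch {C=T, D=T, E=T, F=T} (A, B) contributes 2 new; branch {C=F, D=T, E=T, F=F} (A, B) contributes 0 new; branch {A=F, D=F, E=F} (C, B, F) contributes 4 new; branch {A=F, C=T, D=F, E=F, F=T} (B) contributes 0 new; branch {A=F, C=F, D=F, E=F, F=F} (B) contributes 0 new. Total: 26.

26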